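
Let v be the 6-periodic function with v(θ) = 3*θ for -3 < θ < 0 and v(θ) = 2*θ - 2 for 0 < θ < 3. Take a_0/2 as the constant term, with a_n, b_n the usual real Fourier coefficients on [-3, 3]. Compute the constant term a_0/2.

-7/4

a_0 = 1/3 ∫_{-3}^{3} v(θ) dθ = 1/3 · (-21/2) = -7/2.
So the constant term a_0/2 = -7/4.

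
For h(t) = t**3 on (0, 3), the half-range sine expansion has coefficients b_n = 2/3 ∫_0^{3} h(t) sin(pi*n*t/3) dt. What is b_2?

-27/pi + 81/(2*pi**3)

b_2 = 2/3 ∫_0^{3} (t**3) sin(2*pi*t/3) dt.
Integrating by parts three times (tabular method), an antiderivative of (t**3) sin(2*pi*t/3) is -3*t**3*cos(2*pi*t/3)/(2*pi) + 27*t**2*sin(2*pi*t/3)/(4*pi**2) + 81*t*cos(2*pi*t/3)/(4*pi**3) - 243*sin(2*pi*t/3)/(8*pi**4); evaluating from 0 to 3: ∫_{0}^{3} (t**3) sin(2*pi*t/3) dt = (81*(3 - 2*pi**2)/(4*pi**3)) - (0) = 81*(3 - 2*pi**2)/(4*pi**3).
Hence b_2 = (2/3)·(81*(3 - 2*pi**2)/(4*pi**3)) = -27/pi + 81/(2*pi**3).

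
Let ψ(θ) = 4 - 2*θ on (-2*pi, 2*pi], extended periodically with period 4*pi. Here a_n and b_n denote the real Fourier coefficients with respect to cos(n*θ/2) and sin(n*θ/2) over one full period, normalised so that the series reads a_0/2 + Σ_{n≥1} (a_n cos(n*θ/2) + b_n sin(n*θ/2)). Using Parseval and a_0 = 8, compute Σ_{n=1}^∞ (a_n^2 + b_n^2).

32*pi**2/3

Parseval: a_0^2/2 + Σ_{n≥1} (a_n^2+b_n^2) = (1/(2*pi)) ∫_{-2*pi}^{2*pi} ψ(θ)^2 dθ = 32 + 32*pi**2/3.
Subtract a_0^2/2 = 32: Σ (a_n^2+b_n^2) = 32*pi**2/3.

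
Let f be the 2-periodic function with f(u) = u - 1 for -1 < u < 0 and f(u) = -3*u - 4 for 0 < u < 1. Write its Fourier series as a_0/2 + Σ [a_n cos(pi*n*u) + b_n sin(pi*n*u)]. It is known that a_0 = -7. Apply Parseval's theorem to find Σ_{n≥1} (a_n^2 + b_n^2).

53/6

Parseval: a_0^2/2 + Σ_{n≥1} (a_n^2+b_n^2) = ∫_{-1}^{1} f(u)^2 du = 100/3.
Subtract a_0^2/2 = 49/2: Σ (a_n^2+b_n^2) = 53/6.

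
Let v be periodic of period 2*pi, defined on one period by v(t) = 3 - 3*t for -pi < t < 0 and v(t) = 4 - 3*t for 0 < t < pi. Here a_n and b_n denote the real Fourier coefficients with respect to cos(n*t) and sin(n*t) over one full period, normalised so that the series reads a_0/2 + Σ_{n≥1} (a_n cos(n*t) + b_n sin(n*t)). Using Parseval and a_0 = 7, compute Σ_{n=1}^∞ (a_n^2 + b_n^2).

Parseval: a_0^2/2 + Σ_{n≥1} (a_n^2+b_n^2) = 1/pi ∫_{-pi}^{pi} v(t)^2 dt = -3*pi + 25 + 6*pi**2.
Subtract a_0^2/2 = 49/2: Σ (a_n^2+b_n^2) = -3*pi + 1/2 + 6*pi**2.

-3*pi + 1/2 + 6*pi**2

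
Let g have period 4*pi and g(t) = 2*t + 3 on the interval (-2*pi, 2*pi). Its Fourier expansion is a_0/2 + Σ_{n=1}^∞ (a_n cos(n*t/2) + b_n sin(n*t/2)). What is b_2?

-4

b_2 = (1/(2*pi)) ∫_{-2*pi}^{2*pi} g(t) sin(t) dt.
Integrating by parts (boundary term plus one more integral), an antiderivative of (2*t + 3) sin(t) is -2*t*cos(t) + 2*sin(t) - 3*cos(t); evaluating from -2*pi to 2*pi: ∫_{-2*pi}^{2*pi} (2*t + 3) sin(t) dt = (-4*pi - 3) - (-3 + 4*pi) = -8*pi.
Hence b_2 = (1/(2*pi))·(-8*pi) = -4.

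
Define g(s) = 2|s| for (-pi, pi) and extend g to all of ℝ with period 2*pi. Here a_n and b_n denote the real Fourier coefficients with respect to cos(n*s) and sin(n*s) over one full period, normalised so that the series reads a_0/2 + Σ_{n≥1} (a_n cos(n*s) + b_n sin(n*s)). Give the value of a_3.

-8/(9*pi)

a_3 = 1/pi ∫_{-pi}^{pi} g(s) cos(3*s) ds.
g is even and cos(3*s) is even, so the integrand is even and a_3 = 2/pi ∫_0^{pi} g(s) cos(3*s) ds.
Integrating by parts (boundary term plus one more integral), an antiderivative of (2*s) cos(3*s) is 2*s*sin(3*s)/3 + 2*cos(3*s)/9; evaluating from 0 to pi: ∫_{0}^{pi} (2*s) cos(3*s) ds = (-2/9) - (2/9) = -4/9.
Hence a_3 = (2/pi)·(-4/9) = -8/(9*pi).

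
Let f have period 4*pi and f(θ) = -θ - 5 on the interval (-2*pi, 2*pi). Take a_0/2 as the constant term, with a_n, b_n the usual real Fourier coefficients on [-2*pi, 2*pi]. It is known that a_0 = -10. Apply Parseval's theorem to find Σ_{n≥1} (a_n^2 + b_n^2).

Parseval: a_0^2/2 + Σ_{n≥1} (a_n^2+b_n^2) = (1/(2*pi)) ∫_{-2*pi}^{2*pi} f(θ)^2 dθ = 8*pi**2/3 + 50.
Subtract a_0^2/2 = 50: Σ (a_n^2+b_n^2) = 8*pi**2/3.

8*pi**2/3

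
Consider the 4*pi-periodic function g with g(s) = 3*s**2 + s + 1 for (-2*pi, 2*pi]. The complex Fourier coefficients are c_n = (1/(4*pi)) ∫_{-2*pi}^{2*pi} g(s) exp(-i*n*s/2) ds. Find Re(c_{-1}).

-24

Since g is real-valued, Re(c_{-1}) = (1/(4*pi)) ∫_{-2*pi}^{2*pi} g(s) cos(-s/2) ds = a_{1}/2.
Integrating by parts twice (tabular method), an antiderivative of (3*s**2 + s + 1) cos(-s/2) is 6*s**2*sin(s/2) + 2*s*sin(s/2) + 24*s*cos(s/2) - 46*sin(s/2) + 4*cos(s/2); evaluating from -2*pi to 2*pi: ∫_{-2*pi}^{2*pi} (3*s**2 + s + 1) cos(-s/2) ds = (-48*pi - 4) - (-4 + 48*pi) = -96*pi.
Hence Re(c_{-1}) = (1/(4*pi))·(-96*pi) = -24.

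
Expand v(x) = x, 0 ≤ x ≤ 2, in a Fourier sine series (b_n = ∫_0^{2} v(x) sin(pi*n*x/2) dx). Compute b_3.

b_3 = ∫_0^{2} (x) sin(3*pi*x/2) dx.
Integrating by parts (boundary term plus one more integral), an antiderivative of (x) sin(3*pi*x/2) is -2*x*cos(3*pi*x/2)/(3*pi) + 4*sin(3*pi*x/2)/(9*pi**2); evaluating from 0 to 2: ∫_{0}^{2} (x) sin(3*pi*x/2) dx = (4/(3*pi)) - (0) = 4/(3*pi).
Hence b_3 = 4/(3*pi).

4/(3*pi)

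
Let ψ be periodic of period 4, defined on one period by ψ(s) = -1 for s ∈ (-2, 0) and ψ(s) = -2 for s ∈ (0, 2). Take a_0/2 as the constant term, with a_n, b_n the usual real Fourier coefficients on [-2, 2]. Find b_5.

-2/(5*pi)

b_5 = 1/2 ∫_{-2}^{2} ψ(s) sin(5*pi*s/2) ds.
Split the integral at the breakpoints.
Directly, an antiderivative of (-1) sin(5*pi*s/2) is 2*cos(5*pi*s/2)/(5*pi); evaluating from -2 to 0: ∫_{-2}^{0} (-1) sin(5*pi*s/2) ds = (2/(5*pi)) - (-2/(5*pi)) = 4/(5*pi).
Directly, an antiderivative of (-2) sin(5*pi*s/2) is 4*cos(5*pi*s/2)/(5*pi); evaluating from 0 to 2: ∫_{0}^{2} (-2) sin(5*pi*s/2) ds = (-4/(5*pi)) - (4/(5*pi)) = -8/(5*pi).
Summing the pieces and multiplying by (1/2) gives b_5 = -2/(5*pi).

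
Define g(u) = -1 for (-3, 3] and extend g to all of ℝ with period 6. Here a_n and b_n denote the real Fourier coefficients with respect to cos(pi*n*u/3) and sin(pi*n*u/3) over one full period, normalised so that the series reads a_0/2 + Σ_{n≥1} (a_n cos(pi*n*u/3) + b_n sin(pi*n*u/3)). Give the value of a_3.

a_3 = 1/3 ∫_{-3}^{3} g(u) cos(pi*u) du.
g is even and cos(pi*u) is even, so the integrand is even and a_3 = 2/3 ∫_0^{3} g(u) cos(pi*u) du.
Directly, an antiderivative of (-1) cos(pi*u) is -sin(pi*u)/pi; evaluating from 0 to 3: ∫_{0}^{3} (-1) cos(pi*u) du = (0) - (0) = 0.
Hence a_3 = (2/3)·(0) = 0.

0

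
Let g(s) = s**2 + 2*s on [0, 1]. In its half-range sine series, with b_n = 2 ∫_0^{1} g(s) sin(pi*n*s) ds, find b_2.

-3/pi

b_2 = 2 ∫_0^{1} (s**2 + 2*s) sin(2*pi*s) ds.
Integrating by parts twice (tabular method), an antiderivative of (s**2 + 2*s) sin(2*pi*s) is -s**2*cos(2*pi*s)/(2*pi) + s*sin(2*pi*s)/(2*pi**2) - s*cos(2*pi*s)/pi + sin(2*pi*s)/(2*pi**2) + cos(2*pi*s)/(4*pi**3); evaluating from 0 to 1: ∫_{0}^{1} (s**2 + 2*s) sin(2*pi*s) ds = ((1 - 6*pi**2)/(4*pi**3)) - (1/(4*pi**3)) = -3/(2*pi).
Hence b_2 = 2·(-3/(2*pi)) = -3/pi.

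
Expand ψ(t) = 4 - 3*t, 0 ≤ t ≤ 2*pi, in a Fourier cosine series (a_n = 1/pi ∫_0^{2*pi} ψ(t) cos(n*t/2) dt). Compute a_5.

a_5 = 1/pi ∫_0^{2*pi} (4 - 3*t) cos(5*t/2) dt.
Integrating by parts (boundary term plus one more integral), an antiderivative of (4 - 3*t) cos(5*t/2) is -6*t*sin(5*t/2)/5 + 8*sin(5*t/2)/5 - 12*cos(5*t/2)/25; evaluating from 0 to 2*pi: ∫_{0}^{2*pi} (4 - 3*t) cos(5*t/2) dt = (12/25) - (-12/25) = 24/25.
Hence a_5 = (1/pi)·(24/25) = 24/(25*pi).

24/(25*pi)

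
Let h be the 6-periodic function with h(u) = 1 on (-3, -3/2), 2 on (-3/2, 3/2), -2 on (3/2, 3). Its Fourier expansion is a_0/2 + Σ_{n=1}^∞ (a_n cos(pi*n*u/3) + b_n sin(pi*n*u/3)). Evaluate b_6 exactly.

b_6 = 1/3 ∫_{-3}^{3} h(u) sin(2*pi*u) du.
Split the integral at the breakpoints.
Directly, an antiderivative of (1) sin(2*pi*u) is -cos(2*pi*u)/(2*pi); evaluating from -3 to -3/2: ∫_{-3}^{-3/2} (1) sin(2*pi*u) du = (1/(2*pi)) - (-1/(2*pi)) = 1/pi.
Directly, an antiderivative of (2) sin(2*pi*u) is -cos(2*pi*u)/pi; evaluating from -3/2 to 3/2: ∫_{-3/2}^{3/2} (2) sin(2*pi*u) du = (1/pi) - (1/pi) = 0.
Directly, an antiderivative of (-2) sin(2*pi*u) is cos(2*pi*u)/pi; evaluating from 3/2 to 3: ∫_{3/2}^{3} (-2) sin(2*pi*u) du = (1/pi) - (-1/pi) = 2/pi.
Summing the pieces and multiplying by (1/3) gives b_6 = 1/pi.

1/pi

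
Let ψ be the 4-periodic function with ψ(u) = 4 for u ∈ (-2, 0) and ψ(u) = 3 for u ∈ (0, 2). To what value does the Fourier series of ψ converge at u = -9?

4

u = -9 differs from u = -1 by -2 full period(s), and the series is 4-periodic.
ψ is continuous at u = -1 with value 4, so the series converges to 4 there.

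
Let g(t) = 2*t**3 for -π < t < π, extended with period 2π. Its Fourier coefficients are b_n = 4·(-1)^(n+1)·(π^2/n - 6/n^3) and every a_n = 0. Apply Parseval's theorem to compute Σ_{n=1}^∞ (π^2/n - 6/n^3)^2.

pi**6/14

Parseval: Σ b_n^2 = (1/π) ∫_{-π}^{π} g(t)^2 dt = 8*pi**6/7.
b_n^2 = 16·(π^2/n - 6/n^3)^2, so the sum equals (8*pi**6/7)/16 = pi**6/14.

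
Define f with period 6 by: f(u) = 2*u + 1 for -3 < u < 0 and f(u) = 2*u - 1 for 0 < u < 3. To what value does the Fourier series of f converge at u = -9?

0

u = -9 differs from u = 3 by -2 full period(s), and the series is 6-periodic.
At u = 3 the one-sided limits are f(3^-) = 5 and f(3^+) = -5.
By Dirichlet's theorem the series converges to their average, [(5) + (-5)]/2 = 0.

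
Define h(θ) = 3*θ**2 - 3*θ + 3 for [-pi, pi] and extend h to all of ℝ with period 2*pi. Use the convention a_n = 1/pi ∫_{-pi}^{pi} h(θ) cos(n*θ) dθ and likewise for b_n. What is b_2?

b_2 = 1/pi ∫_{-pi}^{pi} h(θ) sin(2*θ) dθ.
Integrating by parts twice (tabular method), an antiderivative of (3*θ**2 - 3*θ + 3) sin(2*θ) is -3*θ**2*cos(2*θ)/2 + 3*θ*sin(2*θ)/2 + 3*θ*cos(2*θ)/2 - 3*sin(2*θ)/4 - 3*cos(2*θ)/4; evaluating from -pi to pi: ∫_{-pi}^{pi} (3*θ**2 - 3*θ + 3) sin(2*θ) dθ = (-3*pi**2/2 - 3/4 + 3*pi/2) - (-3*pi**2/2 - 3*pi/2 - 3/4) = 3*pi.
Hence b_2 = (1/pi)·(3*pi) = 3.

3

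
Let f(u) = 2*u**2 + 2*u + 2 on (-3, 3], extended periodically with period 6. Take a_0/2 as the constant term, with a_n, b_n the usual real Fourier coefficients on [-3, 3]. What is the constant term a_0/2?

8

a_0 = 1/3 ∫_{-3}^{3} f(u) du = 1/3 · (48) = 16.
So the constant term a_0/2 = 8.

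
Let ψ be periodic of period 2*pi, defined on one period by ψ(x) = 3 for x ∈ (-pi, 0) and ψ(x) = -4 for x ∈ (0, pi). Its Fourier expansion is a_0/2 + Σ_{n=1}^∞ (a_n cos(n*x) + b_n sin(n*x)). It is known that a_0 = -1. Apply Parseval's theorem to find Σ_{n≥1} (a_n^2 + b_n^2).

49/2

Parseval: a_0^2/2 + Σ_{n≥1} (a_n^2+b_n^2) = 1/pi ∫_{-pi}^{pi} ψ(x)^2 dx = 25.
Subtract a_0^2/2 = 1/2: Σ (a_n^2+b_n^2) = 49/2.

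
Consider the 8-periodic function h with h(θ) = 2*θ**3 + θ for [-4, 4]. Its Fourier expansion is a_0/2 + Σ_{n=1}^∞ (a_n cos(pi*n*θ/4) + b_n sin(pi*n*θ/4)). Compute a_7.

a_7 = 1/4 ∫_{-4}^{4} h(θ) cos(7*pi*θ/4) dθ.
h is odd and cos(7*pi*θ/4) is even, so the integrand is odd over a symmetric interval and the integral vanishes.

0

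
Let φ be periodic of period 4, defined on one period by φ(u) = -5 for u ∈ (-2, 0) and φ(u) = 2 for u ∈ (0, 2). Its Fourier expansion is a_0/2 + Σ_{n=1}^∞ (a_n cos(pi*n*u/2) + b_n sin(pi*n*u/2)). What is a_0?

-3

a_0 = 1/2 ∫_{-2}^{2} φ(u) du = 1/2 · (-6) = -3.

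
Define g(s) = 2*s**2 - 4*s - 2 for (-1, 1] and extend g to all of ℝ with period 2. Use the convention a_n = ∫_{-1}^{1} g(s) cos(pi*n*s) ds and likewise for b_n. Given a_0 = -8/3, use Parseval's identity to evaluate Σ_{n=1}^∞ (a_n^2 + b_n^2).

Parseval: a_0^2/2 + Σ_{n≥1} (a_n^2+b_n^2) = ∫_{-1}^{1} g(s)^2 ds = 224/15.
Subtract a_0^2/2 = 32/9: Σ (a_n^2+b_n^2) = 512/45.

512/45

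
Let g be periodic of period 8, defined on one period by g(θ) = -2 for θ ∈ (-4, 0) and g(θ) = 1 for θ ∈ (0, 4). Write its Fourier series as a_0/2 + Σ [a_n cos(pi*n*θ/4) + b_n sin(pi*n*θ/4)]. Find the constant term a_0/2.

a_0 = 1/4 ∫_{-4}^{4} g(θ) dθ = 1/4 · (-4) = -1.
So the constant term a_0/2 = -1/2.

-1/2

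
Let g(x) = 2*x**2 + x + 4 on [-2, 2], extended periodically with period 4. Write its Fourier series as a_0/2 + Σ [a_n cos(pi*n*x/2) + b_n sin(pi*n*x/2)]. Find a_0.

40/3

a_0 = 1/2 ∫_{-2}^{2} g(x) dx = 1/2 · (80/3) = 40/3.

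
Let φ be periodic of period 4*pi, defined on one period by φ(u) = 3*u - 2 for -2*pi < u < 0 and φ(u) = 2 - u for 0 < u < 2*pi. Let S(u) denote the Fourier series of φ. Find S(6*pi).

-4*pi

u = 6*pi differs from u = -2*pi by 2 full period(s), and the series is 4*pi-periodic.
At u = -2*pi the one-sided limits are φ(-2*pi^-) = 2 - 2*pi and φ(-2*pi^+) = -6*pi - 2.
By Dirichlet's theorem the series converges to their average, [(2 - 2*pi) + (-6*pi - 2)]/2 = -4*pi.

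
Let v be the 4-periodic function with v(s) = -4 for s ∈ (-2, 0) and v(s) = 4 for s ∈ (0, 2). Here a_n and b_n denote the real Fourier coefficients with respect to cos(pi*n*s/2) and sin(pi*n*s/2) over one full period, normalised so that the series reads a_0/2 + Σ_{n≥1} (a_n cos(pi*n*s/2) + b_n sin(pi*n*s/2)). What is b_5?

b_5 = 1/2 ∫_{-2}^{2} v(s) sin(5*pi*s/2) ds.
v is odd and sin(5*pi*s/2) is odd, so the integrand is even and b_5 = ∫_0^{2} v(s) sin(5*pi*s/2) ds.
Directly, an antiderivative of (4) sin(5*pi*s/2) is -8*cos(5*pi*s/2)/(5*pi); evaluating from 0 to 2: ∫_{0}^{2} (4) sin(5*pi*s/2) ds = (8/(5*pi)) - (-8/(5*pi)) = 16/(5*pi).
Hence b_5 = 16/(5*pi).

16/(5*pi)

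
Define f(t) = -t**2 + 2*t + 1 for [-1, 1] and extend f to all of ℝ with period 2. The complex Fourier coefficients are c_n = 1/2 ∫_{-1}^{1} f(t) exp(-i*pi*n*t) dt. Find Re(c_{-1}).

Since f is real-valued, Re(c_{-1}) = 1/2 ∫_{-1}^{1} f(t) cos(-pi*t) dt = a_{1}/2.
Integrating by parts twice (tabular method), an antiderivative of (-t**2 + 2*t + 1) cos(-pi*t) is -t**2*sin(pi*t)/pi + 2*t*sin(pi*t)/pi - 2*t*cos(pi*t)/pi**2 + 2*sin(pi*t)/pi**3 + sin(pi*t)/pi + 2*cos(pi*t)/pi**2; evaluating from -1 to 1: ∫_{-1}^{1} (-t**2 + 2*t + 1) cos(-pi*t) dt = (0) - (-4/pi**2) = 4/pi**2.
Hence Re(c_{-1}) = (1/2)·(4/pi**2) = 2/pi**2.

2/pi**2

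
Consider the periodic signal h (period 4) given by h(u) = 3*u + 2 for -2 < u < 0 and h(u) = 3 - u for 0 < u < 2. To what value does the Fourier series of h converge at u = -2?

-3/2

At u = -2 the one-sided limits are h(-2^-) = 1 and h(-2^+) = -4.
By Dirichlet's theorem the series converges to their average, [(1) + (-4)]/2 = -3/2.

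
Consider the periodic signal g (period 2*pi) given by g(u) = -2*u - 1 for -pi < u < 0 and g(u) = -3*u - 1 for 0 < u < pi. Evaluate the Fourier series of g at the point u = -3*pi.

u = -3*pi differs from u = pi by -2 full period(s), and the series is 2*pi-periodic.
At u = pi the one-sided limits are g(pi^-) = -3*pi - 1 and g(pi^+) = -1 + 2*pi.
By Dirichlet's theorem the series converges to their average, [(-3*pi - 1) + (-1 + 2*pi)]/2 = -pi/2 - 1.

-pi/2 - 1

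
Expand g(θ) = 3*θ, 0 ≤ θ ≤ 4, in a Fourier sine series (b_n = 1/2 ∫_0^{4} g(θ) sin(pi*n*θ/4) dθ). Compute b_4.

-6/pi

b_4 = 1/2 ∫_0^{4} (3*θ) sin(pi*θ) dθ.
Integrating by parts (boundary term plus one more integral), an antiderivative of (3*θ) sin(pi*θ) is -3*θ*cos(pi*θ)/pi + 3*sin(pi*θ)/pi**2; evaluating from 0 to 4: ∫_{0}^{4} (3*θ) sin(pi*θ) dθ = (-12/pi) - (0) = -12/pi.
Hence b_4 = (1/2)·(-12/pi) = -6/pi.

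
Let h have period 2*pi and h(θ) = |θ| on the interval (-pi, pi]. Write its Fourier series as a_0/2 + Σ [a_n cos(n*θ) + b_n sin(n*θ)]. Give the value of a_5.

-4/(25*pi)

a_5 = 1/pi ∫_{-pi}^{pi} h(θ) cos(5*θ) dθ.
h is even and cos(5*θ) is even, so the integrand is even and a_5 = 2/pi ∫_0^{pi} h(θ) cos(5*θ) dθ.
Integrating by parts (boundary term plus one more integral), an antiderivative of (θ) cos(5*θ) is θ*sin(5*θ)/5 + cos(5*θ)/25; evaluating from 0 to pi: ∫_{0}^{pi} (θ) cos(5*θ) dθ = (-1/25) - (1/25) = -2/25.
Hence a_5 = (2/pi)·(-2/25) = -4/(25*pi).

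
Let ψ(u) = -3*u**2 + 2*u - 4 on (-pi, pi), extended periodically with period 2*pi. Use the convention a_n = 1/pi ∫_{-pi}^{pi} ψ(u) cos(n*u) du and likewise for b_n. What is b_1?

4

b_1 = 1/pi ∫_{-pi}^{pi} ψ(u) sin(u) du.
Integrating by parts twice (tabular method), an antiderivative of (-3*u**2 + 2*u - 4) sin(u) is 3*u**2*cos(u) - 6*u*sin(u) - 2*u*cos(u) + 2*sin(u) - 2*cos(u); evaluating from -pi to pi: ∫_{-pi}^{pi} (-3*u**2 + 2*u - 4) sin(u) du = (-3*pi**2 + 2 + 2*pi) - (-3*pi**2 - 2*pi + 2) = 4*pi.
Hence b_1 = (1/pi)·(4*pi) = 4.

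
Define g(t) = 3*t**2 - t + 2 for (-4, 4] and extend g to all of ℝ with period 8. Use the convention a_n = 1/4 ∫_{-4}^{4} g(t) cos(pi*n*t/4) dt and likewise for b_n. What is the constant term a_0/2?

a_0 = 1/4 ∫_{-4}^{4} g(t) dt = 1/4 · (144) = 36.
So the constant term a_0/2 = 18.

18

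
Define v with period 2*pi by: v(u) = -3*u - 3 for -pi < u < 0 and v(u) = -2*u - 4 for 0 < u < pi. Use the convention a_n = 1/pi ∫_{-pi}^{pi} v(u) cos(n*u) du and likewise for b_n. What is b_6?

5/6

b_6 = 1/pi ∫_{-pi}^{pi} v(u) sin(6*u) du.
Split the integral at the breakpoints.
Integrating by parts (boundary term plus one more integral), an antiderivative of (-3*u - 3) sin(6*u) is u*cos(6*u)/2 - sin(6*u)/12 + cos(6*u)/2; evaluating from -pi to 0: ∫_{-pi}^{0} (-3*u - 3) sin(6*u) du = (1/2) - (1/2 - pi/2) = pi/2.
Integrating by parts (boundary term plus one more integral), an antiderivative of (-2*u - 4) sin(6*u) is u*cos(6*u)/3 - sin(6*u)/18 + 2*cos(6*u)/3; evaluating from 0 to pi: ∫_{0}^{pi} (-2*u - 4) sin(6*u) du = (2/3 + pi/3) - (2/3) = pi/3.
Summing the pieces and multiplying by (1/pi) gives b_6 = 5/6.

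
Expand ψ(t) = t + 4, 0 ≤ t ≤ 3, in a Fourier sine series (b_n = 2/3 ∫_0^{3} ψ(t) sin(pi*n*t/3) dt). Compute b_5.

22/(5*pi)

b_5 = 2/3 ∫_0^{3} (t + 4) sin(5*pi*t/3) dt.
Integrating by parts (boundary term plus one more integral), an antiderivative of (t + 4) sin(5*pi*t/3) is -3*t*cos(5*pi*t/3)/(5*pi) + 9*sin(5*pi*t/3)/(25*pi**2) - 12*cos(5*pi*t/3)/(5*pi); evaluating from 0 to 3: ∫_{0}^{3} (t + 4) sin(5*pi*t/3) dt = (21/(5*pi)) - (-12/(5*pi)) = 33/(5*pi).
Hence b_5 = (2/3)·(33/(5*pi)) = 22/(5*pi).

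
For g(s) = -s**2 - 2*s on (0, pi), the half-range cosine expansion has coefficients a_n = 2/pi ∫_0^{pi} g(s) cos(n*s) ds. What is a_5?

a_5 = 2/pi ∫_0^{pi} (-s**2 - 2*s) cos(5*s) ds.
Integrating by parts twice (tabular method), an antiderivative of (-s**2 - 2*s) cos(5*s) is -s**2*sin(5*s)/5 - 2*s*sin(5*s)/5 - 2*s*cos(5*s)/25 + 2*sin(5*s)/125 - 2*cos(5*s)/25; evaluating from 0 to pi: ∫_{0}^{pi} (-s**2 - 2*s) cos(5*s) ds = (2/25 + 2*pi/25) - (-2/25) = 4/25 + 2*pi/25.
Hence a_5 = (2/pi)·(4/25 + 2*pi/25) = 4*(2 + pi)/(25*pi).

4*(2 + pi)/(25*pi)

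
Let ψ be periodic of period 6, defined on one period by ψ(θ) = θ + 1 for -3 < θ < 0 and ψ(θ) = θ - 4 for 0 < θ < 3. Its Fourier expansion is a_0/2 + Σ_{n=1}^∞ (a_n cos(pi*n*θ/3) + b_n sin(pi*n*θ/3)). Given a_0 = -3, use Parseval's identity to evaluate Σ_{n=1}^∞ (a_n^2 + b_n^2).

Parseval: a_0^2/2 + Σ_{n≥1} (a_n^2+b_n^2) = 1/3 ∫_{-3}^{3} ψ(θ)^2 dθ = 8.
Subtract a_0^2/2 = 9/2: Σ (a_n^2+b_n^2) = 7/2.

7/2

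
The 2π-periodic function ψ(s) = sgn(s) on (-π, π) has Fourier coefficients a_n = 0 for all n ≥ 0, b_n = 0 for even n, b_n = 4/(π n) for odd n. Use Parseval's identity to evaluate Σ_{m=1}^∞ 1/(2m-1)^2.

pi**2/8

Parseval: Σ b_n^2 = (1/π) ∫_{-π}^{π} ψ(s)^2 ds = 2.
Only odd n contribute, with b_n^2 = 16/(π^2 n^2), so Σ_{m≥1} 1/(2m-1)^2 = π^2·(2)/16 = pi**2/8.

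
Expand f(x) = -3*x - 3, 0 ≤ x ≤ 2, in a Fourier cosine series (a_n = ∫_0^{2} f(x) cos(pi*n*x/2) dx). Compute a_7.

24/(49*pi**2)

a_7 = ∫_0^{2} (-3*x - 3) cos(7*pi*x/2) dx.
Integrating by parts (boundary term plus one more integral), an antiderivative of (-3*x - 3) cos(7*pi*x/2) is -6*x*sin(7*pi*x/2)/(7*pi) - 6*sin(7*pi*x/2)/(7*pi) - 12*cos(7*pi*x/2)/(49*pi**2); evaluating from 0 to 2: ∫_{0}^{2} (-3*x - 3) cos(7*pi*x/2) dx = (12/(49*pi**2)) - (-12/(49*pi**2)) = 24/(49*pi**2).
Hence a_7 = 24/(49*pi**2).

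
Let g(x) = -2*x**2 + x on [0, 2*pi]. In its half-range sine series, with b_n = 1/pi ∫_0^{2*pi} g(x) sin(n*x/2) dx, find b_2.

b_2 = 1/pi ∫_0^{2*pi} (-2*x**2 + x) sin(x) dx.
Integrating by parts twice (tabular method), an antiderivative of (-2*x**2 + x) sin(x) is 2*x**2*cos(x) - 4*x*sin(x) - x*cos(x) + sin(x) - 4*cos(x); evaluating from 0 to 2*pi: ∫_{0}^{2*pi} (-2*x**2 + x) sin(x) dx = (-2*pi - 4 + 8*pi**2) - (-4) = 2*pi*(-1 + 4*pi).
Hence b_2 = (1/pi)·(2*pi*(-1 + 4*pi)) = -2 + 8*pi.

-2 + 8*pi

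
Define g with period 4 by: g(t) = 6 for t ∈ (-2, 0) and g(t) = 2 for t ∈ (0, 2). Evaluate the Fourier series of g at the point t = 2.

4

At t = 2 the one-sided limits are g(2^-) = 2 and g(2^+) = 6.
By Dirichlet's theorem the series converges to their average, [(2) + (6)]/2 = 4.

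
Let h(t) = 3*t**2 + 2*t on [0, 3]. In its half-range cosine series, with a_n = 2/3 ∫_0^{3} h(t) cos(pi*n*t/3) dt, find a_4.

a_4 = 2/3 ∫_0^{3} (3*t**2 + 2*t) cos(4*pi*t/3) dt.
Integrating by parts twice (tabular method), an antiderivative of (3*t**2 + 2*t) cos(4*pi*t/3) is 9*t**2*sin(4*pi*t/3)/(4*pi) + 3*t*sin(4*pi*t/3)/(2*pi) + 27*t*cos(4*pi*t/3)/(8*pi**2) - 81*sin(4*pi*t/3)/(32*pi**3) + 9*cos(4*pi*t/3)/(8*pi**2); evaluating from 0 to 3: ∫_{0}^{3} (3*t**2 + 2*t) cos(4*pi*t/3) dt = (45/(4*pi**2)) - (9/(8*pi**2)) = 81/(8*pi**2).
Hence a_4 = (2/3)·(81/(8*pi**2)) = 27/(4*pi**2).

27/(4*pi**2)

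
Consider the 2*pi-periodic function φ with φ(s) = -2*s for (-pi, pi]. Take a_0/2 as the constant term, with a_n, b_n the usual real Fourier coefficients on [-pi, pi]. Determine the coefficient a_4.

a_4 = 1/pi ∫_{-pi}^{pi} φ(s) cos(4*s) ds.
φ is odd and cos(4*s) is even, so the integrand is odd over a symmetric interval and the integral vanishes.

0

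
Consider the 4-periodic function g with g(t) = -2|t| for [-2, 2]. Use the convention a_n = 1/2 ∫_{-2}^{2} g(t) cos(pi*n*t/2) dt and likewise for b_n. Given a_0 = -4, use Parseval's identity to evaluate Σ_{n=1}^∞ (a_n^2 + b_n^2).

8/3

Parseval: a_0^2/2 + Σ_{n≥1} (a_n^2+b_n^2) = 1/2 ∫_{-2}^{2} g(t)^2 dt = 32/3.
Subtract a_0^2/2 = 8: Σ (a_n^2+b_n^2) = 8/3.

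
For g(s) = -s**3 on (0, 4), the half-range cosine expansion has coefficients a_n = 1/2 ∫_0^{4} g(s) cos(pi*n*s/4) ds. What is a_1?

a_1 = 1/2 ∫_0^{4} (-s**3) cos(pi*s/4) ds.
Integrating by parts three times (tabular method), an antiderivative of (-s**3) cos(pi*s/4) is -4*s**3*sin(pi*s/4)/pi - 48*s**2*cos(pi*s/4)/pi**2 + 384*s*sin(pi*s/4)/pi**3 + 1536*cos(pi*s/4)/pi**4; evaluating from 0 to 4: ∫_{0}^{4} (-s**3) cos(pi*s/4) ds = (768*(-2 + pi**2)/pi**4) - (1536/pi**4) = 768*(-4 + pi**2)/pi**4.
Hence a_1 = (1/2)·(768*(-4 + pi**2)/pi**4) = 384*(-4 + pi**2)/pi**4.

384*(-4 + pi**2)/pi**4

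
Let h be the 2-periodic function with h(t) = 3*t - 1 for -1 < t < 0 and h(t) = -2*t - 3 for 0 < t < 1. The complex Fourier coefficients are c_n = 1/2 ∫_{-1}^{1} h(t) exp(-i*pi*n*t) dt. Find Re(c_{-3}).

Since h is real-valued, Re(c_{-3}) = 1/2 ∫_{-1}^{1} h(t) cos(-3*pi*t) dt = a_{3}/2.
Split the integral at the breakpoints.
Integrating by parts (boundary term plus one more integral), an antiderivative of (3*t - 1) cos(-3*pi*t) is t*sin(3*pi*t)/pi - sin(3*pi*t)/(3*pi) + cos(3*pi*t)/(3*pi**2); evaluating from -1 to 0: ∫_{-1}^{0} (3*t - 1) cos(-3*pi*t) dt = (1/(3*pi**2)) - (-1/(3*pi**2)) = 2/(3*pi**2).
Integrating by parts (boundary term plus one more integral), an antiderivative of (-2*t - 3) cos(-3*pi*t) is -2*t*sin(3*pi*t)/(3*pi) - sin(3*pi*t)/pi - 2*cos(3*pi*t)/(9*pi**2); evaluating from 0 to 1: ∫_{0}^{1} (-2*t - 3) cos(-3*pi*t) dt = (2/(9*pi**2)) - (-2/(9*pi**2)) = 4/(9*pi**2).
So ∫_{-1}^{1} h(t) cos(-3*pi*t) dt = 10/(9*pi**2).
Hence Re(c_{-3}) = (1/2)·(10/(9*pi**2)) = 5/(9*pi**2).

5/(9*pi**2)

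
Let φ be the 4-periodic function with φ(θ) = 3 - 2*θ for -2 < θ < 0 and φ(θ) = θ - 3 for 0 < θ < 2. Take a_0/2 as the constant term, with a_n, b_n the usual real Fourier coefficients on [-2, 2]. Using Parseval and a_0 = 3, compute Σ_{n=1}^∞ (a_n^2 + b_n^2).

Parseval: a_0^2/2 + Σ_{n≥1} (a_n^2+b_n^2) = 1/2 ∫_{-2}^{2} φ(θ)^2 dθ = 92/3.
Subtract a_0^2/2 = 9/2: Σ (a_n^2+b_n^2) = 157/6.

157/6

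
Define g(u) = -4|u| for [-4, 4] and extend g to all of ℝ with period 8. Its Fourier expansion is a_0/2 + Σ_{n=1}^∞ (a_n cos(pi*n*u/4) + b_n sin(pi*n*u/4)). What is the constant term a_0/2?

a_0 = 1/4 ∫_{-4}^{4} g(u) du = 1/4 · (-64) = -16.
So the constant term a_0/2 = -8.

-8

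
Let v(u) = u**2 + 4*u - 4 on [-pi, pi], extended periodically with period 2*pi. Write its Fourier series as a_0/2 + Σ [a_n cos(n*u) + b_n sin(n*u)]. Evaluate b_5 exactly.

8/5

b_5 = 1/pi ∫_{-pi}^{pi} v(u) sin(5*u) du.
Integrating by parts twice (tabular method), an antiderivative of (u**2 + 4*u - 4) sin(5*u) is -u**2*cos(5*u)/5 + 2*u*sin(5*u)/25 - 4*u*cos(5*u)/5 + 4*sin(5*u)/25 + 102*cos(5*u)/125; evaluating from -pi to pi: ∫_{-pi}^{pi} (u**2 + 4*u - 4) sin(5*u) du = (-102/125 + pi**2/5 + 4*pi/5) - (-4*pi/5 - 102/125 + pi**2/5) = 8*pi/5.
Hence b_5 = (1/pi)·(8*pi/5) = 8/5.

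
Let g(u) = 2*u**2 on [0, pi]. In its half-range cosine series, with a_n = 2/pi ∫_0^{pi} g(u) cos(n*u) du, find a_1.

-8

a_1 = 2/pi ∫_0^{pi} (2*u**2) cos(u) du.
Integrating by parts twice (tabular method), an antiderivative of (2*u**2) cos(u) is 2*u**2*sin(u) + 4*u*cos(u) - 4*sin(u); evaluating from 0 to pi: ∫_{0}^{pi} (2*u**2) cos(u) du = (-4*pi) - (0) = -4*pi.
Hence a_1 = (2/pi)·(-4*pi) = -8.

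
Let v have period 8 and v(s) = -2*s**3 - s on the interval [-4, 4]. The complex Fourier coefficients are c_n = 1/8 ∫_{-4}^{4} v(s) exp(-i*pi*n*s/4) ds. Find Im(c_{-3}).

Since v is real-valued, Im(c_{-3}) = -1/8 ∫_{-4}^{4} v(s) sin(-3*pi*s/4) ds = b_{3}/2.
v is odd and sin(-3*pi*s/4) is odd, so the integrand is even: ∫_{-4}^{4} v(s) sin(-3*pi*s/4) ds = 2∫_0^{4} v(s) sin(-3*pi*s/4) ds.
Integrating by parts three times (tabular method), an antiderivative of (-2*s**3 - s) sin(-3*pi*s/4) is -8*s**3*cos(3*pi*s/4)/(3*pi) + 32*s**2*sin(3*pi*s/4)/(3*pi**2) - 4*s*cos(3*pi*s/4)/(3*pi) + 256*s*cos(3*pi*s/4)/(9*pi**3) - 1024*sin(3*pi*s/4)/(27*pi**4) + 16*sin(3*pi*s/4)/(9*pi**2); evaluating from 0 to 4: ∫_{0}^{4} (-2*s**3 - s) sin(-3*pi*s/4) ds = (-1024/(9*pi**3) + 176/pi) - (0) = -1024/(9*pi**3) + 176/pi.
So ∫_{-4}^{4} v(s) sin(-3*pi*s/4) ds = -2048/(9*pi**3) + 352/pi.
Hence Im(c_{-3}) = (-1/8)·(-2048/(9*pi**3) + 352/pi) = -44/pi + 256/(9*pi**3).

-44/pi + 256/(9*pi**3)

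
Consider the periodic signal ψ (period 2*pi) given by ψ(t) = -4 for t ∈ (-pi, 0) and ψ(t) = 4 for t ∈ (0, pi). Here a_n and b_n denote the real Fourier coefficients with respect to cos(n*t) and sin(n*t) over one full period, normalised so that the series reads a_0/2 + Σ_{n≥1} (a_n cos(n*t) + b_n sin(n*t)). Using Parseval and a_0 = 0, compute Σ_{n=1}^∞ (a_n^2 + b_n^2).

32

Parseval: a_0^2/2 + Σ_{n≥1} (a_n^2+b_n^2) = 1/pi ∫_{-pi}^{pi} ψ(t)^2 dt = 32.
Subtract a_0^2/2 = 0: Σ (a_n^2+b_n^2) = 32.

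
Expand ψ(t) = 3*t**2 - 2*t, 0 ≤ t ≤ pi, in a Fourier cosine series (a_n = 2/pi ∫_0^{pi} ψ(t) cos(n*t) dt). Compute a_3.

4*(2 - 3*pi)/(9*pi)

a_3 = 2/pi ∫_0^{pi} (3*t**2 - 2*t) cos(3*t) dt.
Integrating by parts twice (tabular method), an antiderivative of (3*t**2 - 2*t) cos(3*t) is t**2*sin(3*t) - 2*t*sin(3*t)/3 + 2*t*cos(3*t)/3 - 2*sin(3*t)/9 - 2*cos(3*t)/9; evaluating from 0 to pi: ∫_{0}^{pi} (3*t**2 - 2*t) cos(3*t) dt = (2/9 - 2*pi/3) - (-2/9) = 4/9 - 2*pi/3.
Hence a_3 = (2/pi)·(4/9 - 2*pi/3) = 4*(2 - 3*pi)/(9*pi).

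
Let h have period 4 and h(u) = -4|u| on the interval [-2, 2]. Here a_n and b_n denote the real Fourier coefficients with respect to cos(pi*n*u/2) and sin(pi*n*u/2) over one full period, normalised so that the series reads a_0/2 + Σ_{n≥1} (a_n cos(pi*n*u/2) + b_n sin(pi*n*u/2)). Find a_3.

a_3 = 1/2 ∫_{-2}^{2} h(u) cos(3*pi*u/2) du.
h is even and cos(3*pi*u/2) is even, so the integrand is even and a_3 = ∫_0^{2} h(u) cos(3*pi*u/2) du.
Integrating by parts (boundary term plus one more integral), an antiderivative of (-4*u) cos(3*pi*u/2) is -8*u*sin(3*pi*u/2)/(3*pi) - 16*cos(3*pi*u/2)/(9*pi**2); evaluating from 0 to 2: ∫_{0}^{2} (-4*u) cos(3*pi*u/2) du = (16/(9*pi**2)) - (-16/(9*pi**2)) = 32/(9*pi**2).
Hence a_3 = 32/(9*pi**2).

32/(9*pi**2)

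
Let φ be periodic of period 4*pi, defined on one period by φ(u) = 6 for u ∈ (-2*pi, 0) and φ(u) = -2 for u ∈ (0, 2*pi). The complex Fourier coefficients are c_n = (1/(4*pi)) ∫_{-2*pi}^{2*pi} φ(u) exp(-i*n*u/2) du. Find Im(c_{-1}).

-8/pi

Since φ is real-valued, Im(c_{-1}) = -(1/(4*pi)) ∫_{-2*pi}^{2*pi} φ(u) sin(-u/2) du = b_{1}/2.
Split the integral at the breakpoints.
Directly, an antiderivative of (6) sin(-u/2) is 12*cos(u/2); evaluating from -2*pi to 0: ∫_{-2*pi}^{0} (6) sin(-u/2) du = (12) - (-12) = 24.
Directly, an antiderivative of (-2) sin(-u/2) is -4*cos(u/2); evaluating from 0 to 2*pi: ∫_{0}^{2*pi} (-2) sin(-u/2) du = (4) - (-4) = 8.
So ∫_{-2*pi}^{2*pi} φ(u) sin(-u/2) du = 32.
Hence Im(c_{-1}) = (-1/(4*pi))·(32) = -8/pi.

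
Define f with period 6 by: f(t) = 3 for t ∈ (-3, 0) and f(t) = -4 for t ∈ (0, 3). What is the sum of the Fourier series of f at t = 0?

At t = 0 the one-sided limits are f(0^-) = 3 and f(0^+) = -4.
By Dirichlet's theorem the series converges to their average, [(3) + (-4)]/2 = -1/2.

-1/2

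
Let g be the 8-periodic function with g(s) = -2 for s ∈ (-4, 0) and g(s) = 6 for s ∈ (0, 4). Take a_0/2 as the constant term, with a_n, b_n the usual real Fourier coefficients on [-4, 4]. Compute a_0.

a_0 = 1/4 ∫_{-4}^{4} g(s) ds = 1/4 · (16) = 4.

4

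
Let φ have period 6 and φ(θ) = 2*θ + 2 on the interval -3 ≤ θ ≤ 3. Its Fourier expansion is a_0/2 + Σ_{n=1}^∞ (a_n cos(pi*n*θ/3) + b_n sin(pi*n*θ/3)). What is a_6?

0

a_6 = 1/3 ∫_{-3}^{3} φ(θ) cos(2*pi*θ) dθ.
Integrating by parts (boundary term plus one more integral), an antiderivative of (2*θ + 2) cos(2*pi*θ) is θ*sin(2*pi*θ)/pi + sin(2*pi*θ)/pi + cos(2*pi*θ)/(2*pi**2); evaluating from -3 to 3: ∫_{-3}^{3} (2*θ + 2) cos(2*pi*θ) dθ = (1/(2*pi**2)) - (1/(2*pi**2)) = 0.
Hence a_6 = (1/3)·(0) = 0.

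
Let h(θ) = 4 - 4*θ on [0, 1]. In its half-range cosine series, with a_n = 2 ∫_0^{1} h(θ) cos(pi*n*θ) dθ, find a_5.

a_5 = 2 ∫_0^{1} (4 - 4*θ) cos(5*pi*θ) dθ.
Integrating by parts (boundary term plus one more integral), an antiderivative of (4 - 4*θ) cos(5*pi*θ) is -4*θ*sin(5*pi*θ)/(5*pi) + 4*sin(5*pi*θ)/(5*pi) - 4*cos(5*pi*θ)/(25*pi**2); evaluating from 0 to 1: ∫_{0}^{1} (4 - 4*θ) cos(5*pi*θ) dθ = (4/(25*pi**2)) - (-4/(25*pi**2)) = 8/(25*pi**2).
Hence a_5 = 2·(8/(25*pi**2)) = 16/(25*pi**2).

16/(25*pi**2)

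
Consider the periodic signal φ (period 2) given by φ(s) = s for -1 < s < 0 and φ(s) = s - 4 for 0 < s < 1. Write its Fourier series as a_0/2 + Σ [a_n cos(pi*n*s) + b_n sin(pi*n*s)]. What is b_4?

-1/(2*pi)

b_4 = ∫_{-1}^{1} φ(s) sin(4*pi*s) ds.
Split the integral at the breakpoints.
Integrating by parts (boundary term plus one more integral), an antiderivative of (s) sin(4*pi*s) is -s*cos(4*pi*s)/(4*pi) + sin(4*pi*s)/(16*pi**2); evaluating from -1 to 0: ∫_{-1}^{0} (s) sin(4*pi*s) ds = (0) - (1/(4*pi)) = -1/(4*pi).
Integrating by parts (boundary term plus one more integral), an antiderivative of (s - 4) sin(4*pi*s) is -s*cos(4*pi*s)/(4*pi) + sin(4*pi*s)/(16*pi**2) + cos(4*pi*s)/pi; evaluating from 0 to 1: ∫_{0}^{1} (s - 4) sin(4*pi*s) ds = (3/(4*pi)) - (1/pi) = -1/(4*pi).
Summing the pieces gives b_4 = -1/(2*pi).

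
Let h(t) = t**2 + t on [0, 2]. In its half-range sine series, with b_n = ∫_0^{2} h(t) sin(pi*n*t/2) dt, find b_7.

b_7 = ∫_0^{2} (t**2 + t) sin(7*pi*t/2) dt.
Integrating by parts twice (tabular method), an antiderivative of (t**2 + t) sin(7*pi*t/2) is -2*t**2*cos(7*pi*t/2)/(7*pi) + 8*t*sin(7*pi*t/2)/(49*pi**2) - 2*t*cos(7*pi*t/2)/(7*pi) + 4*sin(7*pi*t/2)/(49*pi**2) + 16*cos(7*pi*t/2)/(343*pi**3); evaluating from 0 to 2: ∫_{0}^{2} (t**2 + t) sin(7*pi*t/2) dt = (4*(-4 + 147*pi**2)/(343*pi**3)) - (16/(343*pi**3)) = 4*(-8 + 147*pi**2)/(343*pi**3).
Hence b_7 = 4*(-8 + 147*pi**2)/(343*pi**3).

4*(-8 + 147*pi**2)/(343*pi**3)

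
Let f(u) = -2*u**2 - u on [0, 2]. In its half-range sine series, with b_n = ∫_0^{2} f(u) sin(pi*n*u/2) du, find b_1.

-20/pi + 64/pi**3

b_1 = ∫_0^{2} (-2*u**2 - u) sin(pi*u/2) du.
Integrating by parts twice (tabular method), an antiderivative of (-2*u**2 - u) sin(pi*u/2) is 4*u**2*cos(pi*u/2)/pi - 16*u*sin(pi*u/2)/pi**2 + 2*u*cos(pi*u/2)/pi - 4*sin(pi*u/2)/pi**2 - 32*cos(pi*u/2)/pi**3; evaluating from 0 to 2: ∫_{0}^{2} (-2*u**2 - u) sin(pi*u/2) du = (-20/pi + 32/pi**3) - (-32/pi**3) = -20/pi + 64/pi**3.
Hence b_1 = -20/pi + 64/pi**3.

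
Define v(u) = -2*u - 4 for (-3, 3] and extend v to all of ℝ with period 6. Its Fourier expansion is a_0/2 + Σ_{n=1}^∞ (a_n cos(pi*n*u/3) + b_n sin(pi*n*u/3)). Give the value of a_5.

0

a_5 = 1/3 ∫_{-3}^{3} v(u) cos(5*pi*u/3) du.
Integrating by parts (boundary term plus one more integral), an antiderivative of (-2*u - 4) cos(5*pi*u/3) is -6*u*sin(5*pi*u/3)/(5*pi) - 12*sin(5*pi*u/3)/(5*pi) - 18*cos(5*pi*u/3)/(25*pi**2); evaluating from -3 to 3: ∫_{-3}^{3} (-2*u - 4) cos(5*pi*u/3) du = (18/(25*pi**2)) - (18/(25*pi**2)) = 0.
Hence a_5 = (1/3)·(0) = 0.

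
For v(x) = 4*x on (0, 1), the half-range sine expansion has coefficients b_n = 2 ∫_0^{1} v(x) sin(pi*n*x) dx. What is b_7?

b_7 = 2 ∫_0^{1} (4*x) sin(7*pi*x) dx.
Integrating by parts (boundary term plus one more integral), an antiderivative of (4*x) sin(7*pi*x) is -4*x*cos(7*pi*x)/(7*pi) + 4*sin(7*pi*x)/(49*pi**2); evaluating from 0 to 1: ∫_{0}^{1} (4*x) sin(7*pi*x) dx = (4/(7*pi)) - (0) = 4/(7*pi).
Hence b_7 = 2·(4/(7*pi)) = 8/(7*pi).

8/(7*pi)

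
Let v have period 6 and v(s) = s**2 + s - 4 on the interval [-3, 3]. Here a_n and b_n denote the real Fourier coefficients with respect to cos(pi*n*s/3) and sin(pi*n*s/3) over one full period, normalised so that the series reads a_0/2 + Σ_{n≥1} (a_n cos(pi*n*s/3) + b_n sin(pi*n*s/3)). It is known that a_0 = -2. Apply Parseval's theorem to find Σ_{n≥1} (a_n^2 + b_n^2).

Parseval: a_0^2/2 + Σ_{n≥1} (a_n^2+b_n^2) = 1/3 ∫_{-3}^{3} v(s)^2 ds = 112/5.
Subtract a_0^2/2 = 2: Σ (a_n^2+b_n^2) = 102/5.

102/5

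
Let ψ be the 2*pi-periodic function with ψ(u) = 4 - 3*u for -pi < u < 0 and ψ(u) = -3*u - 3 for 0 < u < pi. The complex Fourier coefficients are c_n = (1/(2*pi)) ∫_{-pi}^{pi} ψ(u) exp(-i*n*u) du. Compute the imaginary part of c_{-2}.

3/2

Since ψ is real-valued, Im(c_{-2}) = -(1/(2*pi)) ∫_{-pi}^{pi} ψ(u) sin(-2*u) du = b_{2}/2.
Split the integral at the breakpoints.
Integrating by parts (boundary term plus one more integral), an antiderivative of (4 - 3*u) sin(-2*u) is -3*u*cos(2*u)/2 + 3*sin(2*u)/4 + 2*cos(2*u); evaluating from -pi to 0: ∫_{-pi}^{0} (4 - 3*u) sin(-2*u) du = (2) - (2 + 3*pi/2) = -3*pi/2.
Integrating by parts (boundary term plus one more integral), an antiderivative of (-3*u - 3) sin(-2*u) is -3*u*cos(2*u)/2 + 3*sin(2*u)/4 - 3*cos(2*u)/2; evaluating from 0 to pi: ∫_{0}^{pi} (-3*u - 3) sin(-2*u) du = (-3*pi/2 - 3/2) - (-3/2) = -3*pi/2.
So ∫_{-pi}^{pi} ψ(u) sin(-2*u) du = -3*pi.
Hence Im(c_{-2}) = (-1/(2*pi))·(-3*pi) = 3/2.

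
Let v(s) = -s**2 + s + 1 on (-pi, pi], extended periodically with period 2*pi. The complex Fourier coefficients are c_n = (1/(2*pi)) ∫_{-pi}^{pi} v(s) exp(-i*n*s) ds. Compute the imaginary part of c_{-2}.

Since v is real-valued, Im(c_{-2}) = -(1/(2*pi)) ∫_{-pi}^{pi} v(s) sin(-2*s) ds = b_{2}/2.
Integrating by parts twice (tabular method), an antiderivative of (-s**2 + s + 1) sin(-2*s) is -s**2*cos(2*s)/2 + s*sin(2*s)/2 + s*cos(2*s)/2 - sin(2*s)/4 + 3*cos(2*s)/4; evaluating from -pi to pi: ∫_{-pi}^{pi} (-s**2 + s + 1) sin(-2*s) ds = (-pi**2/2 + 3/4 + pi/2) - (-pi**2/2 - pi/2 + 3/4) = pi.
Hence Im(c_{-2}) = (-1/(2*pi))·(pi) = -1/2.

-1/2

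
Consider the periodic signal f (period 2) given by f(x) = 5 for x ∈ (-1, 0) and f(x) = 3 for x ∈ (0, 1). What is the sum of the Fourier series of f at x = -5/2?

5

x = -5/2 differs from x = -1/2 by -1 full period(s), and the series is 2-periodic.
f is continuous at x = -1/2 with value 5, so the series converges to 5 there.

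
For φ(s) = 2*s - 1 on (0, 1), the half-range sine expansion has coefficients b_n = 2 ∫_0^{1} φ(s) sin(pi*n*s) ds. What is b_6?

-2/(3*pi)

b_6 = 2 ∫_0^{1} (2*s - 1) sin(6*pi*s) ds.
Integrating by parts (boundary term plus one more integral), an antiderivative of (2*s - 1) sin(6*pi*s) is -s*cos(6*pi*s)/(3*pi) + sin(6*pi*s)/(18*pi**2) + cos(6*pi*s)/(6*pi); evaluating from 0 to 1: ∫_{0}^{1} (2*s - 1) sin(6*pi*s) ds = (-1/(6*pi)) - (1/(6*pi)) = -1/(3*pi).
Hence b_6 = 2·(-1/(3*pi)) = -2/(3*pi).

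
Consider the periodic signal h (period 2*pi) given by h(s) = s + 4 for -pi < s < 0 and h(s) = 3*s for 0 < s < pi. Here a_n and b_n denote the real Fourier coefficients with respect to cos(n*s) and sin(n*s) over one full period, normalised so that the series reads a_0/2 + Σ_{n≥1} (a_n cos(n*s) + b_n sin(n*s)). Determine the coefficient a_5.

a_5 = 1/pi ∫_{-pi}^{pi} h(s) cos(5*s) ds.
Split the integral at the breakpoints.
Integrating by parts (boundary term plus one more integral), an antiderivative of (s + 4) cos(5*s) is s*sin(5*s)/5 + 4*sin(5*s)/5 + cos(5*s)/25; evaluating from -pi to 0: ∫_{-pi}^{0} (s + 4) cos(5*s) ds = (1/25) - (-1/25) = 2/25.
Integrating by parts (boundary term plus one more integral), an antiderivative of (3*s) cos(5*s) is 3*s*sin(5*s)/5 + 3*cos(5*s)/25; evaluating from 0 to pi: ∫_{0}^{pi} (3*s) cos(5*s) ds = (-3/25) - (3/25) = -6/25.
Summing the pieces and multiplying by (1/pi) gives a_5 = -4/(25*pi).

-4/(25*pi)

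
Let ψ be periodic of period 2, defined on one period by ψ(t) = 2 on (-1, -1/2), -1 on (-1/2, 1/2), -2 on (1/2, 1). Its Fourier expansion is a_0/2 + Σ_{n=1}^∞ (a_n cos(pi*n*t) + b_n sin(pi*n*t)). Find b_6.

b_6 = ∫_{-1}^{1} ψ(t) sin(6*pi*t) dt.
Split the integral at the breakpoints.
Directly, an antiderivative of (2) sin(6*pi*t) is -cos(6*pi*t)/(3*pi); evaluating from -1 to -1/2: ∫_{-1}^{-1/2} (2) sin(6*pi*t) dt = (1/(3*pi)) - (-1/(3*pi)) = 2/(3*pi).
Directly, an antiderivative of (-1) sin(6*pi*t) is cos(6*pi*t)/(6*pi); evaluating from -1/2 to 1/2: ∫_{-1/2}^{1/2} (-1) sin(6*pi*t) dt = (-1/(6*pi)) - (-1/(6*pi)) = 0.
Directly, an antiderivative of (-2) sin(6*pi*t) is cos(6*pi*t)/(3*pi); evaluating from 1/2 to 1: ∫_{1/2}^{1} (-2) sin(6*pi*t) dt = (1/(3*pi)) - (-1/(3*pi)) = 2/(3*pi).
Summing the pieces gives b_6 = 4/(3*pi).

4/(3*pi)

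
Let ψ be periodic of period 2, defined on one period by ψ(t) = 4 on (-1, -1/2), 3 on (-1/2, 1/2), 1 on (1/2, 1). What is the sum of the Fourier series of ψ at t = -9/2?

7/2

t = -9/2 differs from t = -1/2 by -2 full period(s), and the series is 2-periodic.
At t = -1/2 the one-sided limits are ψ(-1/2^-) = 4 and ψ(-1/2^+) = 3.
By Dirichlet's theorem the series converges to their average, [(4) + (3)]/2 = 7/2.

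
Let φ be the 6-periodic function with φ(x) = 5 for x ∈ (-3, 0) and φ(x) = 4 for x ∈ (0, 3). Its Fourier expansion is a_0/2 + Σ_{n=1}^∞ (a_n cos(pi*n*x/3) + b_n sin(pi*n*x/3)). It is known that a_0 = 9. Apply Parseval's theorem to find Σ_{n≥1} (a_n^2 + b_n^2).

1/2

Parseval: a_0^2/2 + Σ_{n≥1} (a_n^2+b_n^2) = 1/3 ∫_{-3}^{3} φ(x)^2 dx = 41.
Subtract a_0^2/2 = 81/2: Σ (a_n^2+b_n^2) = 1/2.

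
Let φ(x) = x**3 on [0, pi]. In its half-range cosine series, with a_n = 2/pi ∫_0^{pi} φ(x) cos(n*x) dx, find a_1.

a_1 = 2/pi ∫_0^{pi} (x**3) cos(x) dx.
Integrating by parts three times (tabular method), an antiderivative of (x**3) cos(x) is x**3*sin(x) + 3*x**2*cos(x) - 6*x*sin(x) - 6*cos(x); evaluating from 0 to pi: ∫_{0}^{pi} (x**3) cos(x) dx = (6 - 3*pi**2) - (-6) = 12 - 3*pi**2.
Hence a_1 = (2/pi)·(12 - 3*pi**2) = -6*pi + 24/pi.

-6*pi + 24/pi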